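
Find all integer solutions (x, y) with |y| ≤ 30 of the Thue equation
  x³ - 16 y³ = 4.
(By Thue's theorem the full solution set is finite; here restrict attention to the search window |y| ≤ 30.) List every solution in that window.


The equation is x³ - 16y³ = 4. For fixed y, x³ = 16·y³ + 4, so a solution requires the RHS to be a perfect cube.
Strategy: iterate y from -30 to 30, compute RHS = 16·y³ + 4, and check whether it is a (positive or negative) perfect cube.
Check small values of y:
  y = 0: RHS = 4 is not a perfect cube.
  y = 1: RHS = 20 is not a perfect cube.
  y = -1: RHS = -12 is not a perfect cube.
  y = 2: RHS = 132 is not a perfect cube.
  y = -2: RHS = -124 is not a perfect cube.
  y = 3: RHS = 436 is not a perfect cube.
  y = -3: RHS = -428 is not a perfect cube.
Continuing the search up to |y| = 30 finds no solutions either.
No (x, y) in the scanned range satisfies the equation.

No integer solutions with |y| ≤ 30.


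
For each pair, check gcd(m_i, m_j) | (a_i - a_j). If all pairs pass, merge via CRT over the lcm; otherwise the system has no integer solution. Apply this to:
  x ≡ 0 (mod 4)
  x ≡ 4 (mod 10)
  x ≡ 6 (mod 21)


Moduli 4, 10, 21 are not pairwise coprime, so CRT works modulo lcm(m_i) when all pairwise compatibility conditions hold.
Pairwise compatibility: gcd(m_i, m_j) must divide a_i - a_j for every pair.
Merge one congruence at a time:
  Start: x ≡ 0 (mod 4).
  Combine with x ≡ 4 (mod 10): gcd(4, 10) = 2; 4 - 0 = 4, which IS divisible by 2, so compatible.
    Write x = 0 + 4·t and substitute into x ≡ 4 (mod 10): 4·t ≡ 4 − 0 = 4 (mod 10).
    Divide the congruence (and modulus) by g = 2: 2·t ≡ 2 (mod 5).
    The inverse of 2 mod 5 is 3 (since 2·3 = 6 = 1·5 + 1), so t ≡ 3·2 = 6 ≡ 1 (mod 5).
    Then x = 0 + 4·1 = 4, valid modulo lcm(4, 10) = 20: x ≡ 4 (mod 20).
  Combine with x ≡ 6 (mod 21): gcd(20, 21) = 1; 6 - 4 = 2, which IS divisible by 1, so compatible.
    Write x = 4 + 20·t and substitute into x ≡ 6 (mod 21): 20·t ≡ 6 − 4 = 2 (mod 21).
    The inverse of 20 mod 21 is 20 (since 20·20 = 400 = 19·21 + 1), so t ≡ 20·2 = 40 ≡ 19 (mod 21).
    Then x = 4 + 20·19 = 384, valid modulo lcm(20, 21) = 420: x ≡ 384 (mod 420).
Verify: 384 mod 4 = 0, 384 mod 10 = 4, 384 mod 21 = 6.

x ≡ 384 (mod 420).


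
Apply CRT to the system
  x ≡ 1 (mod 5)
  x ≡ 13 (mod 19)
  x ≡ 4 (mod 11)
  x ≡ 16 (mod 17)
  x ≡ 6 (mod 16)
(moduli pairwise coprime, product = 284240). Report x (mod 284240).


Product of moduli M = 5 · 19 · 11 · 17 · 16 = 284240.
Merge one congruence at a time:
  Start: x ≡ 1 (mod 5).
  Combine with x ≡ 13 (mod 19); new modulus lcm = 95.
    Write x = 1 + 5·t and substitute into x ≡ 13 (mod 19): 5·t ≡ 13 − 1 = 12 (mod 19).
    The inverse of 5 mod 19 is 4 (since 5·4 = 20 = 1·19 + 1), so t ≡ 4·12 = 48 ≡ 10 (mod 19).
    Then x = 1 + 5·10 = 51, valid modulo lcm(5, 19) = 95: x ≡ 51 (mod 95).
  Combine with x ≡ 4 (mod 11); new modulus lcm = 1045.
    Write x = 51 + 95·t and substitute into x ≡ 4 (mod 11): 95·t ≡ 4 − 51 = -47 (mod 11).
    Reduce coefficients mod 11: 7·t ≡ 8 (mod 11).
    The inverse of 7 mod 11 is 8 (since 7·8 = 56 = 5·11 + 1), so t ≡ 8·8 = 64 ≡ 9 (mod 11).
    Then x = 51 + 95·9 = 906, valid modulo lcm(95, 11) = 1045: x ≡ 906 (mod 1045).
  Combine with x ≡ 16 (mod 17); new modulus lcm = 17765.
    Write x = 906 + 1045·t and substitute into x ≡ 16 (mod 17): 1045·t ≡ 16 − 906 = -890 (mod 17).
    Reduce coefficients mod 17: 8·t ≡ 11 (mod 17).
    The inverse of 8 mod 17 is 15 (since 8·15 = 120 = 7·17 + 1), so t ≡ 15·11 = 165 ≡ 12 (mod 17).
    Then x = 906 + 1045·12 = 13446, valid modulo lcm(1045, 17) = 17765: x ≡ 13446 (mod 17765).
  Combine with x ≡ 6 (mod 16); new modulus lcm = 284240.
    Write x = 13446 + 17765·t and substitute into x ≡ 6 (mod 16): 17765·t ≡ 6 − 13446 = -13440 (mod 16).
    Reduce coefficients mod 16: 5·t ≡ 0 (mod 16).
    The inverse of 5 mod 16 is 13 (since 5·13 = 65 = 4·16 + 1), so t ≡ 13·0 = 0 ≡ 0 (mod 16).
    Then x = 13446 + 17765·0 = 13446, valid modulo lcm(17765, 16) = 284240: x ≡ 13446 (mod 284240).
Verify against each original: 13446 mod 5 = 1, 13446 mod 19 = 13, 13446 mod 11 = 4, 13446 mod 17 = 16, 13446 mod 16 = 6.

x ≡ 13446 (mod 284240).


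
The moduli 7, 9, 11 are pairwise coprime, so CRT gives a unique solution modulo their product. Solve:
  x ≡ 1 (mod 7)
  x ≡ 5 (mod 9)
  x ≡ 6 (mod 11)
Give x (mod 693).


Moduli 7, 9, 11 are pairwise coprime; by CRT there is a unique solution modulo M = 7 · 9 · 11 = 693.
Solve pairwise, accumulating the modulus:
  Start with x ≡ 1 (mod 7).
  Combine with x ≡ 5 (mod 9): since gcd(7, 9) = 1, we get a unique residue mod 63.
    Write x = 1 + 7·t and substitute into x ≡ 5 (mod 9): 7·t ≡ 5 − 1 = 4 (mod 9).
    The inverse of 7 mod 9 is 4 (since 7·4 = 28 = 3·9 + 1), so t ≡ 4·4 = 16 ≡ 7 (mod 9).
    Then x = 1 + 7·7 = 50, valid modulo lcm(7, 9) = 63: x ≡ 50 (mod 63).
  Combine with x ≡ 6 (mod 11): since gcd(63, 11) = 1, we get a unique residue mod 693.
    Write x = 50 + 63·t and substitute into x ≡ 6 (mod 11): 63·t ≡ 6 − 50 = -44 (mod 11).
    Reduce coefficients mod 11: 8·t ≡ 0 (mod 11).
    The inverse of 8 mod 11 is 7 (since 8·7 = 56 = 5·11 + 1), so t ≡ 7·0 = 0 ≡ 0 (mod 11).
    Then x = 50 + 63·0 = 50, valid modulo lcm(63, 11) = 693: x ≡ 50 (mod 693).
Verify: 50 mod 7 = 1 ✓, 50 mod 9 = 5 ✓, 50 mod 11 = 6 ✓.

x ≡ 50 (mod 693).


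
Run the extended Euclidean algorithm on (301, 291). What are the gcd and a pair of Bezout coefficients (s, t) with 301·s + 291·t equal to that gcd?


Euclidean algorithm on (301, 291) — divide until remainder is 0:
  301 = 1 · 291 + 10
  291 = 29 · 10 + 1
  10 = 10 · 1 + 0
gcd(301, 291) = 1.
Track Bezout coefficients alongside the remainders: start with r₀ = 301 = a·1 + b·0 (s = 1, t = 0) and r₁ = 291 = a·0 + b·1 (s = 0, t = 1); each new remainder r_{k+1} = r_{k-1} − q_k·r_k inherits s_{k+1} = s_{k-1} − q_k·s_k, t_{k+1} = t_{k-1} − q_k·t_k, so r_k = a·s_k + b·t_k at every step:
  q = 1: r = 10, s = 1 − 1·0 = 1, t = 0 − 1·1 = -1  (check: 301·1 + 291·(-1) = 10)
  q = 29: r = 1, s = 0 − 29·1 = -29, t = 1 − 29·(-1) = 30  (check: 301·(-29) + 291·30 = 1)
The row with r = 1 (the gcd) gives the Bezout coefficients s = -29, t = 30.
Result: 301 · (-29) + 291 · (30) = 1.

gcd(301, 291) = 1; s = -29, t = 30 (check: 301·(-29) + 291·30 = 1).


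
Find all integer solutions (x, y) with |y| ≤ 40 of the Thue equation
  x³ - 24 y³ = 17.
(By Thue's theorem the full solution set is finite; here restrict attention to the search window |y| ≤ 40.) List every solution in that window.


The equation is x³ - 24y³ = 17. For fixed y, x³ = 24·y³ + 17, so a solution requires the RHS to be a perfect cube.
Strategy: iterate y from -40 to 40, compute RHS = 24·y³ + 17, and check whether it is a (positive or negative) perfect cube.
Check small values of y:
  y = 0: RHS = 17 is not a perfect cube.
  y = 1: RHS = 41 is not a perfect cube.
  y = -1: RHS = -7 is not a perfect cube.
  y = 2: RHS = 209 is not a perfect cube.
  y = -2: RHS = -175 is not a perfect cube.
  y = 3: RHS = 665 is not a perfect cube.
  y = -3: RHS = -631 is not a perfect cube.
Continuing the search up to |y| = 40 finds no solutions either.
No (x, y) in the scanned range satisfies the equation.

No integer solutions with |y| ≤ 40.


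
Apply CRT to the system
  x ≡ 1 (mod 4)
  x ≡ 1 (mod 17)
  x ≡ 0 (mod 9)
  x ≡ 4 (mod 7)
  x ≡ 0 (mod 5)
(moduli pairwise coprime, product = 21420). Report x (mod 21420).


Product of moduli M = 4 · 17 · 9 · 7 · 5 = 21420.
Merge one congruence at a time:
  Start: x ≡ 1 (mod 4).
  Combine with x ≡ 1 (mod 17); new modulus lcm = 68.
    Write x = 1 + 4·t and substitute into x ≡ 1 (mod 17): 4·t ≡ 1 − 1 = 0 (mod 17).
    The inverse of 4 mod 17 is 13 (since 4·13 = 52 = 3·17 + 1), so t ≡ 13·0 = 0 ≡ 0 (mod 17).
    Then x = 1 + 4·0 = 1, valid modulo lcm(4, 17) = 68: x ≡ 1 (mod 68).
  Combine with x ≡ 0 (mod 9); new modulus lcm = 612.
    Write x = 1 + 68·t and substitute into x ≡ 0 (mod 9): 68·t ≡ 0 − 1 = -1 (mod 9).
    Reduce coefficients mod 9: 5·t ≡ 8 (mod 9).
    The inverse of 5 mod 9 is 2 (since 5·2 = 10 = 1·9 + 1), so t ≡ 2·8 = 16 ≡ 7 (mod 9).
    Then x = 1 + 68·7 = 477, valid modulo lcm(68, 9) = 612: x ≡ 477 (mod 612).
  Combine with x ≡ 4 (mod 7); new modulus lcm = 4284.
    Write x = 477 + 612·t and substitute into x ≡ 4 (mod 7): 612·t ≡ 4 − 477 = -473 (mod 7).
    Reduce coefficients mod 7: 3·t ≡ 3 (mod 7).
    The inverse of 3 mod 7 is 5 (since 3·5 = 15 = 2·7 + 1), so t ≡ 5·3 = 15 ≡ 1 (mod 7).
    Then x = 477 + 612·1 = 1089, valid modulo lcm(612, 7) = 4284: x ≡ 1089 (mod 4284).
  Combine with x ≡ 0 (mod 5); new modulus lcm = 21420.
    Write x = 1089 + 4284·t and substitute into x ≡ 0 (mod 5): 4284·t ≡ 0 − 1089 = -1089 (mod 5).
    Reduce coefficients mod 5: 4·t ≡ 1 (mod 5).
    The inverse of 4 mod 5 is 4 (since 4·4 = 16 = 3·5 + 1), so t ≡ 4·1 = 4 ≡ 4 (mod 5).
    Then x = 1089 + 4284·4 = 18225, valid modulo lcm(4284, 5) = 21420: x ≡ 18225 (mod 21420).
Verify against each original: 18225 mod 4 = 1, 18225 mod 17 = 1, 18225 mod 9 = 0, 18225 mod 7 = 4, 18225 mod 5 = 0.

x ≡ 18225 (mod 21420).


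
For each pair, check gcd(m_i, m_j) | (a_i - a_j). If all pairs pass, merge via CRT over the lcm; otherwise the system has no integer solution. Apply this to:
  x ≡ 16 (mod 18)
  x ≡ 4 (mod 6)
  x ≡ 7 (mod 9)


Moduli 18, 6, 9 are not pairwise coprime, so CRT works modulo lcm(m_i) when all pairwise compatibility conditions hold.
Pairwise compatibility: gcd(m_i, m_j) must divide a_i - a_j for every pair.
Merge one congruence at a time:
  Start: x ≡ 16 (mod 18).
  Combine with x ≡ 4 (mod 6): gcd(18, 6) = 6; 4 - 16 = -12, which IS divisible by 6, so compatible.
    Write x = 16 + 18·t and substitute into x ≡ 4 (mod 6): 18·t ≡ 4 − 16 = -12 (mod 6).
    Divide the congruence (and modulus) by g = 6: 3·t ≡ -2 (mod 1).
    Modulo 1 every t works; take t = 0.
    Then x = 16 + 18·0 = 16, valid modulo lcm(18, 6) = 18: x ≡ 16 (mod 18).
  Combine with x ≡ 7 (mod 9): gcd(18, 9) = 9; 7 - 16 = -9, which IS divisible by 9, so compatible.
    Write x = 16 + 18·t and substitute into x ≡ 7 (mod 9): 18·t ≡ 7 − 16 = -9 (mod 9).
    Divide the congruence (and modulus) by g = 9: 2·t ≡ -1 (mod 1).
    Modulo 1 every t works; take t = 0.
    Then x = 16 + 18·0 = 16, valid modulo lcm(18, 9) = 18: x ≡ 16 (mod 18).
Verify: 16 mod 18 = 16, 16 mod 6 = 4, 16 mod 9 = 7.

x ≡ 16 (mod 18).


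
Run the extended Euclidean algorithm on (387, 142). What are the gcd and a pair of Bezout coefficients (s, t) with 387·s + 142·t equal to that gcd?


Euclidean algorithm on (387, 142) — divide until remainder is 0:
  387 = 2 · 142 + 103
  142 = 1 · 103 + 39
  103 = 2 · 39 + 25
  39 = 1 · 25 + 14
  25 = 1 · 14 + 11
  14 = 1 · 11 + 3
  11 = 3 · 3 + 2
  3 = 1 · 2 + 1
  2 = 2 · 1 + 0
gcd(387, 142) = 1.
Track Bezout coefficients alongside the remainders: start with r₀ = 387 = a·1 + b·0 (s = 1, t = 0) and r₁ = 142 = a·0 + b·1 (s = 0, t = 1); each new remainder r_{k+1} = r_{k-1} − q_k·r_k inherits s_{k+1} = s_{k-1} − q_k·s_k, t_{k+1} = t_{k-1} − q_k·t_k, so r_k = a·s_k + b·t_k at every step:
  q = 2: r = 103, s = 1 − 2·0 = 1, t = 0 − 2·1 = -2  (check: 387·1 + 142·(-2) = 103)
  q = 1: r = 39, s = 0 − 1·1 = -1, t = 1 − 1·(-2) = 3  (check: 387·(-1) + 142·3 = 39)
  q = 2: r = 25, s = 1 − 2·(-1) = 3, t = -2 − 2·3 = -8  (check: 387·3 + 142·(-8) = 25)
  q = 1: r = 14, s = -1 − 1·3 = -4, t = 3 − 1·(-8) = 11  (check: 387·(-4) + 142·11 = 14)
  q = 1: r = 11, s = 3 − 1·(-4) = 7, t = -8 − 1·11 = -19  (check: 387·7 + 142·(-19) = 11)
  q = 1: r = 3, s = -4 − 1·7 = -11, t = 11 − 1·(-19) = 30  (check: 387·(-11) + 142·30 = 3)
  q = 3: r = 2, s = 7 − 3·(-11) = 40, t = -19 − 3·30 = -109  (check: 387·40 + 142·(-109) = 2)
  q = 1: r = 1, s = -11 − 1·40 = -51, t = 30 − 1·(-109) = 139  (check: 387·(-51) + 142·139 = 1)
The row with r = 1 (the gcd) gives the Bezout coefficients s = -51, t = 139.
Result: 387 · (-51) + 142 · (139) = 1.

gcd(387, 142) = 1; s = -51, t = 139 (check: 387·(-51) + 142·139 = 1).


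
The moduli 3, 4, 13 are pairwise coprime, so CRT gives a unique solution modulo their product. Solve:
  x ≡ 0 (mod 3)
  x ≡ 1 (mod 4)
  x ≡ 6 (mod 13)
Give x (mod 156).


Moduli 3, 4, 13 are pairwise coprime; by CRT there is a unique solution modulo M = 3 · 4 · 13 = 156.
Solve pairwise, accumulating the modulus:
  Start with x ≡ 0 (mod 3).
  Combine with x ≡ 1 (mod 4): since gcd(3, 4) = 1, we get a unique residue mod 12.
    Write x = 0 + 3·t and substitute into x ≡ 1 (mod 4): 3·t ≡ 1 − 0 = 1 (mod 4).
    The inverse of 3 mod 4 is 3 (since 3·3 = 9 = 2·4 + 1), so t ≡ 3·1 = 3 ≡ 3 (mod 4).
    Then x = 0 + 3·3 = 9, valid modulo lcm(3, 4) = 12: x ≡ 9 (mod 12).
  Combine with x ≡ 6 (mod 13): since gcd(12, 13) = 1, we get a unique residue mod 156.
    Write x = 9 + 12·t and substitute into x ≡ 6 (mod 13): 12·t ≡ 6 − 9 = -3 (mod 13).
    Reduce coefficients mod 13: 12·t ≡ 10 (mod 13).
    The inverse of 12 mod 13 is 12 (since 12·12 = 144 = 11·13 + 1), so t ≡ 12·10 = 120 ≡ 3 (mod 13).
    Then x = 9 + 12·3 = 45, valid modulo lcm(12, 13) = 156: x ≡ 45 (mod 156).
Verify: 45 mod 3 = 0 ✓, 45 mod 4 = 1 ✓, 45 mod 13 = 6 ✓.

x ≡ 45 (mod 156).


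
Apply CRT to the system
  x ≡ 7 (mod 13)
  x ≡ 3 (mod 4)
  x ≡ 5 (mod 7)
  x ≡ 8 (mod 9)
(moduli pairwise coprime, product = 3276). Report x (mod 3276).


Product of moduli M = 13 · 4 · 7 · 9 = 3276.
Merge one congruence at a time:
  Start: x ≡ 7 (mod 13).
  Combine with x ≡ 3 (mod 4); new modulus lcm = 52.
    Write x = 7 + 13·t and substitute into x ≡ 3 (mod 4): 13·t ≡ 3 − 7 = -4 (mod 4).
    Reduce coefficients mod 4: 1·t ≡ 0 (mod 4).
    So t ≡ 0 (mod 4).
    Then x = 7 + 13·0 = 7, valid modulo lcm(13, 4) = 52: x ≡ 7 (mod 52).
  Combine with x ≡ 5 (mod 7); new modulus lcm = 364.
    Write x = 7 + 52·t and substitute into x ≡ 5 (mod 7): 52·t ≡ 5 − 7 = -2 (mod 7).
    Reduce coefficients mod 7: 3·t ≡ 5 (mod 7).
    The inverse of 3 mod 7 is 5 (since 3·5 = 15 = 2·7 + 1), so t ≡ 5·5 = 25 ≡ 4 (mod 7).
    Then x = 7 + 52·4 = 215, valid modulo lcm(52, 7) = 364: x ≡ 215 (mod 364).
  Combine with x ≡ 8 (mod 9); new modulus lcm = 3276.
    Write x = 215 + 364·t and substitute into x ≡ 8 (mod 9): 364·t ≡ 8 − 215 = -207 (mod 9).
    Reduce coefficients mod 9: 4·t ≡ 0 (mod 9).
    The inverse of 4 mod 9 is 7 (since 4·7 = 28 = 3·9 + 1), so t ≡ 7·0 = 0 ≡ 0 (mod 9).
    Then x = 215 + 364·0 = 215, valid modulo lcm(364, 9) = 3276: x ≡ 215 (mod 3276).
Verify against each original: 215 mod 13 = 7, 215 mod 4 = 3, 215 mod 7 = 5, 215 mod 9 = 8.

x ≡ 215 (mod 3276).


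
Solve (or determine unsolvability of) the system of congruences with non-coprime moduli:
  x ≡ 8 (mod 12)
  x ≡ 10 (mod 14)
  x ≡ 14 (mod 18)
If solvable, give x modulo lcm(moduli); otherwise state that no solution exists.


Moduli 12, 14, 18 are not pairwise coprime, so CRT works modulo lcm(m_i) when all pairwise compatibility conditions hold.
Pairwise compatibility: gcd(m_i, m_j) must divide a_i - a_j for every pair.
Merge one congruence at a time:
  Start: x ≡ 8 (mod 12).
  Combine with x ≡ 10 (mod 14): gcd(12, 14) = 2; 10 - 8 = 2, which IS divisible by 2, so compatible.
    Write x = 8 + 12·t and substitute into x ≡ 10 (mod 14): 12·t ≡ 10 − 8 = 2 (mod 14).
    Divide the congruence (and modulus) by g = 2: 6·t ≡ 1 (mod 7).
    The inverse of 6 mod 7 is 6 (since 6·6 = 36 = 5·7 + 1), so t ≡ 6·1 = 6 ≡ 6 (mod 7).
    Then x = 8 + 12·6 = 80, valid modulo lcm(12, 14) = 84: x ≡ 80 (mod 84).
  Combine with x ≡ 14 (mod 18): gcd(84, 18) = 6; 14 - 80 = -66, which IS divisible by 6, so compatible.
    Write x = 80 + 84·t and substitute into x ≡ 14 (mod 18): 84·t ≡ 14 − 80 = -66 (mod 18).
    Divide the congruence (and modulus) by g = 6: 14·t ≡ -11 (mod 3).
    Reduce coefficients mod 3: 2·t ≡ 1 (mod 3).
    The inverse of 2 mod 3 is 2 (since 2·2 = 4 = 1·3 + 1), so t ≡ 2·1 = 2 ≡ 2 (mod 3).
    Then x = 80 + 84·2 = 248, valid modulo lcm(84, 18) = 252: x ≡ 248 (mod 252).
Verify: 248 mod 12 = 8, 248 mod 14 = 10, 248 mod 18 = 14.

x ≡ 248 (mod 252).


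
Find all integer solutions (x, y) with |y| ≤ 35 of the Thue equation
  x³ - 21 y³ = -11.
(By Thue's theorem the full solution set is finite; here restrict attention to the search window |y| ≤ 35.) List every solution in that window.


The equation is x³ - 21y³ = -11. For fixed y, x³ = 21·y³ − 11, so a solution requires the RHS to be a perfect cube.
Strategy: iterate y from -35 to 35, compute RHS = 21·y³ − 11, and check whether it is a (positive or negative) perfect cube.
Check small values of y:
  y = 0: RHS = -11 is not a perfect cube.
  y = 1: RHS = 10 is not a perfect cube.
  y = -1: RHS = -32 is not a perfect cube.
  y = 2: RHS = 157 is not a perfect cube.
  y = -2: RHS = -179 is not a perfect cube.
  y = 3: RHS = 556 is not a perfect cube.
  y = -3: RHS = -578 is not a perfect cube.
Continuing the search up to |y| = 35 finds no solutions either.
No (x, y) in the scanned range satisfies the equation.

No integer solutions with |y| ≤ 35.


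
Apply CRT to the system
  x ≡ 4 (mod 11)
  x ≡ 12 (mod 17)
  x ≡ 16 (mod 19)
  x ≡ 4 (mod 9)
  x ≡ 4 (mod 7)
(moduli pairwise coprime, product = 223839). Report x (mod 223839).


Product of moduli M = 11 · 17 · 19 · 9 · 7 = 223839.
Merge one congruence at a time:
  Start: x ≡ 4 (mod 11).
  Combine with x ≡ 12 (mod 17); new modulus lcm = 187.
    Write x = 4 + 11·t and substitute into x ≡ 12 (mod 17): 11·t ≡ 12 − 4 = 8 (mod 17).
    The inverse of 11 mod 17 is 14 (since 11·14 = 154 = 9·17 + 1), so t ≡ 14·8 = 112 ≡ 10 (mod 17).
    Then x = 4 + 11·10 = 114, valid modulo lcm(11, 17) = 187: x ≡ 114 (mod 187).
  Combine with x ≡ 16 (mod 19); new modulus lcm = 3553.
    Write x = 114 + 187·t and substitute into x ≡ 16 (mod 19): 187·t ≡ 16 − 114 = -98 (mod 19).
    Reduce coefficients mod 19: 16·t ≡ 16 (mod 19).
    The inverse of 16 mod 19 is 6 (since 16·6 = 96 = 5·19 + 1), so t ≡ 6·16 = 96 ≡ 1 (mod 19).
    Then x = 114 + 187·1 = 301, valid modulo lcm(187, 19) = 3553: x ≡ 301 (mod 3553).
  Combine with x ≡ 4 (mod 9); new modulus lcm = 31977.
    Write x = 301 + 3553·t and substitute into x ≡ 4 (mod 9): 3553·t ≡ 4 − 301 = -297 (mod 9).
    Reduce coefficients mod 9: 7·t ≡ 0 (mod 9).
    The inverse of 7 mod 9 is 4 (since 7·4 = 28 = 3·9 + 1), so t ≡ 4·0 = 0 ≡ 0 (mod 9).
    Then x = 301 + 3553·0 = 301, valid modulo lcm(3553, 9) = 31977: x ≡ 301 (mod 31977).
  Combine with x ≡ 4 (mod 7); new modulus lcm = 223839.
    Write x = 301 + 31977·t and substitute into x ≡ 4 (mod 7): 31977·t ≡ 4 − 301 = -297 (mod 7).
    Reduce coefficients mod 7: 1·t ≡ 4 (mod 7).
    So t ≡ 4 (mod 7).
    Then x = 301 + 31977·4 = 128209, valid modulo lcm(31977, 7) = 223839: x ≡ 128209 (mod 223839).
Verify against each original: 128209 mod 11 = 4, 128209 mod 17 = 12, 128209 mod 19 = 16, 128209 mod 9 = 4, 128209 mod 7 = 4.

x ≡ 128209 (mod 223839).


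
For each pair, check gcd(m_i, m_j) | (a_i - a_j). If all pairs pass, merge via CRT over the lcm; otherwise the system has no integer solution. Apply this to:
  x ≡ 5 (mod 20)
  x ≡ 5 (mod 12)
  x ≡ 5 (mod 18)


Moduli 20, 12, 18 are not pairwise coprime, so CRT works modulo lcm(m_i) when all pairwise compatibility conditions hold.
Pairwise compatibility: gcd(m_i, m_j) must divide a_i - a_j for every pair.
Merge one congruence at a time:
  Start: x ≡ 5 (mod 20).
  Combine with x ≡ 5 (mod 12): gcd(20, 12) = 4; 5 - 5 = 0, which IS divisible by 4, so compatible.
    Write x = 5 + 20·t and substitute into x ≡ 5 (mod 12): 20·t ≡ 5 − 5 = 0 (mod 12).
    Divide the congruence (and modulus) by g = 4: 5·t ≡ 0 (mod 3).
    Reduce coefficients mod 3: 2·t ≡ 0 (mod 3).
    The inverse of 2 mod 3 is 2 (since 2·2 = 4 = 1·3 + 1), so t ≡ 2·0 = 0 ≡ 0 (mod 3).
    Then x = 5 + 20·0 = 5, valid modulo lcm(20, 12) = 60: x ≡ 5 (mod 60).
  Combine with x ≡ 5 (mod 18): gcd(60, 18) = 6; 5 - 5 = 0, which IS divisible by 6, so compatible.
    Write x = 5 + 60·t and substitute into x ≡ 5 (mod 18): 60·t ≡ 5 − 5 = 0 (mod 18).
    Divide the congruence (and modulus) by g = 6: 10·t ≡ 0 (mod 3).
    Reduce coefficients mod 3: 1·t ≡ 0 (mod 3).
    So t ≡ 0 (mod 3).
    Then x = 5 + 60·0 = 5, valid modulo lcm(60, 18) = 180: x ≡ 5 (mod 180).
Verify: 5 mod 20 = 5, 5 mod 12 = 5, 5 mod 18 = 5.

x ≡ 5 (mod 180).


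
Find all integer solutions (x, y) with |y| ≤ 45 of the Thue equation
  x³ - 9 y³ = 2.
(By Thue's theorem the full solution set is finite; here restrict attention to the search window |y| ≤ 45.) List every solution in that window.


The equation is x³ - 9y³ = 2. For fixed y, x³ = 9·y³ + 2, so a solution requires the RHS to be a perfect cube.
Strategy: iterate y from -45 to 45, compute RHS = 9·y³ + 2, and check whether it is a (positive or negative) perfect cube.
Check small values of y:
  y = 0: RHS = 2 is not a perfect cube.
  y = 1: RHS = 11 is not a perfect cube.
  y = -1: RHS = -7 is not a perfect cube.
  y = 2: RHS = 74 is not a perfect cube.
  y = -2: RHS = -70 is not a perfect cube.
  y = 3: RHS = 245 is not a perfect cube.
  y = -3: RHS = -241 is not a perfect cube.
Continuing the search up to |y| = 45 finds no solutions either.
No (x, y) in the scanned range satisfies the equation.

No integer solutions with |y| ≤ 45.


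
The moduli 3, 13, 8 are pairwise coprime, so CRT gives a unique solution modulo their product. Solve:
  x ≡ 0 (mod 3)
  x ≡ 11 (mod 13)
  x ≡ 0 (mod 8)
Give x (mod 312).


Moduli 3, 13, 8 are pairwise coprime; by CRT there is a unique solution modulo M = 3 · 13 · 8 = 312.
Solve pairwise, accumulating the modulus:
  Start with x ≡ 0 (mod 3).
  Combine with x ≡ 11 (mod 13): since gcd(3, 13) = 1, we get a unique residue mod 39.
    Write x = 0 + 3·t and substitute into x ≡ 11 (mod 13): 3·t ≡ 11 − 0 = 11 (mod 13).
    The inverse of 3 mod 13 is 9 (since 3·9 = 27 = 2·13 + 1), so t ≡ 9·11 = 99 ≡ 8 (mod 13).
    Then x = 0 + 3·8 = 24, valid modulo lcm(3, 13) = 39: x ≡ 24 (mod 39).
  Combine with x ≡ 0 (mod 8): since gcd(39, 8) = 1, we get a unique residue mod 312.
    Write x = 24 + 39·t and substitute into x ≡ 0 (mod 8): 39·t ≡ 0 − 24 = -24 (mod 8).
    Reduce coefficients mod 8: 7·t ≡ 0 (mod 8).
    The inverse of 7 mod 8 is 7 (since 7·7 = 49 = 6·8 + 1), so t ≡ 7·0 = 0 ≡ 0 (mod 8).
    Then x = 24 + 39·0 = 24, valid modulo lcm(39, 8) = 312: x ≡ 24 (mod 312).
Verify: 24 mod 3 = 0 ✓, 24 mod 13 = 11 ✓, 24 mod 8 = 0 ✓.

x ≡ 24 (mod 312).


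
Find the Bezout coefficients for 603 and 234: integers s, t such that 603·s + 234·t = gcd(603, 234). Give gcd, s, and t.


Euclidean algorithm on (603, 234) — divide until remainder is 0:
  603 = 2 · 234 + 135
  234 = 1 · 135 + 99
  135 = 1 · 99 + 36
  99 = 2 · 36 + 27
  36 = 1 · 27 + 9
  27 = 3 · 9 + 0
gcd(603, 234) = 9.
Track Bezout coefficients alongside the remainders: start with r₀ = 603 = a·1 + b·0 (s = 1, t = 0) and r₁ = 234 = a·0 + b·1 (s = 0, t = 1); each new remainder r_{k+1} = r_{k-1} − q_k·r_k inherits s_{k+1} = s_{k-1} − q_k·s_k, t_{k+1} = t_{k-1} − q_k·t_k, so r_k = a·s_k + b·t_k at every step:
  q = 2: r = 135, s = 1 − 2·0 = 1, t = 0 − 2·1 = -2  (check: 603·1 + 234·(-2) = 135)
  q = 1: r = 99, s = 0 − 1·1 = -1, t = 1 − 1·(-2) = 3  (check: 603·(-1) + 234·3 = 99)
  q = 1: r = 36, s = 1 − 1·(-1) = 2, t = -2 − 1·3 = -5  (check: 603·2 + 234·(-5) = 36)
  q = 2: r = 27, s = -1 − 2·2 = -5, t = 3 − 2·(-5) = 13  (check: 603·(-5) + 234·13 = 27)
  q = 1: r = 9, s = 2 − 1·(-5) = 7, t = -5 − 1·13 = -18  (check: 603·7 + 234·(-18) = 9)
The row with r = 9 (the gcd) gives the Bezout coefficients s = 7, t = -18.
Result: 603 · (7) + 234 · (-18) = 9.

gcd(603, 234) = 9; s = 7, t = -18 (check: 603·7 + 234·(-18) = 9).


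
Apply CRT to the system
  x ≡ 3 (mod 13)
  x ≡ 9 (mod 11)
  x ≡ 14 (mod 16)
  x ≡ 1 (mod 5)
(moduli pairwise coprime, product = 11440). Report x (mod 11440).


Product of moduli M = 13 · 11 · 16 · 5 = 11440.
Merge one congruence at a time:
  Start: x ≡ 3 (mod 13).
  Combine with x ≡ 9 (mod 11); new modulus lcm = 143.
    Write x = 3 + 13·t and substitute into x ≡ 9 (mod 11): 13·t ≡ 9 − 3 = 6 (mod 11).
    Reduce coefficients mod 11: 2·t ≡ 6 (mod 11).
    The inverse of 2 mod 11 is 6 (since 2·6 = 12 = 1·11 + 1), so t ≡ 6·6 = 36 ≡ 3 (mod 11).
    Then x = 3 + 13·3 = 42, valid modulo lcm(13, 11) = 143: x ≡ 42 (mod 143).
  Combine with x ≡ 14 (mod 16); new modulus lcm = 2288.
    Write x = 42 + 143·t and substitute into x ≡ 14 (mod 16): 143·t ≡ 14 − 42 = -28 (mod 16).
    Reduce coefficients mod 16: 15·t ≡ 4 (mod 16).
    The inverse of 15 mod 16 is 15 (since 15·15 = 225 = 14·16 + 1), so t ≡ 15·4 = 60 ≡ 12 (mod 16).
    Then x = 42 + 143·12 = 1758, valid modulo lcm(143, 16) = 2288: x ≡ 1758 (mod 2288).
  Combine with x ≡ 1 (mod 5); new modulus lcm = 11440.
    Write x = 1758 + 2288·t and substitute into x ≡ 1 (mod 5): 2288·t ≡ 1 − 1758 = -1757 (mod 5).
    Reduce coefficients mod 5: 3·t ≡ 3 (mod 5).
    The inverse of 3 mod 5 is 2 (since 3·2 = 6 = 1·5 + 1), so t ≡ 2·3 = 6 ≡ 1 (mod 5).
    Then x = 1758 + 2288·1 = 4046, valid modulo lcm(2288, 5) = 11440: x ≡ 4046 (mod 11440).
Verify against each original: 4046 mod 13 = 3, 4046 mod 11 = 9, 4046 mod 16 = 14, 4046 mod 5 = 1.

x ≡ 4046 (mod 11440).


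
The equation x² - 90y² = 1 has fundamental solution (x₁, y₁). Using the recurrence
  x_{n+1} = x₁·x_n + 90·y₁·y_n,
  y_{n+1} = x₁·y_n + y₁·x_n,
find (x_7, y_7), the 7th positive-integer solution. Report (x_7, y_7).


Step 1: Find the fundamental solution (x₁, y₁) of x² - 90y² = 1.
  Expand √90 as a continued fraction. a₀ = ⌊√90⌋ = 9; iterate m_{k+1} = d_k·a_k − m_k, d_{k+1} = (90 − m_{k+1}²)/d_k, a_{k+1} = ⌊(a₀ + m_{k+1})/d_{k+1}⌋ (starting m₀ = 0, d₀ = 1), with convergents p_k = a_k·p_{k-1} + p_{k-2}, q_k = a_k·q_{k-1} + q_{k-2} (p₋₁ = 1, q₋₁ = 0):
  k = 0: a₀ = 9; p₀/q₀ = 9/1; p₀² − 90·q₀² = 81 − 90 = -9.
  k = 1: m = 9, d = 9, a = ⌊(9 + 9)/9⌋ = 2; p/q = (2·9 + 1)/(2·1 + 0) = 19/2; p² − 90·q² = 361 − 360 = 1.
  The first convergent with p² − 90·q² = 1 gives the fundamental solution (x₁, y₁) = (19, 2).
Step 2: Apply the recurrence (x_{n+1}, y_{n+1}) = (x₁x_n + 90y₁y_n, x₁y_n + y₁x_n) repeatedly.
  From (x_1, y_1) = (19, 2): x_2 = 19·19 + 90·2·2 = 721; y_2 = 19·2 + 2·19 = 76.
  From (x_2, y_2) = (721, 76): x_3 = 19·721 + 90·2·76 = 27379; y_3 = 19·76 + 2·721 = 2886.
  From (x_3, y_3) = (27379, 2886): x_4 = 19·27379 + 90·2·2886 = 1039681; y_4 = 19·2886 + 2·27379 = 109592.
  From (x_4, y_4) = (1039681, 109592): x_5 = 19·1039681 + 90·2·109592 = 39480499; y_5 = 19·109592 + 2·1039681 = 4161610.
  From (x_5, y_5) = (39480499, 4161610): x_6 = 19·39480499 + 90·2·4161610 = 1499219281; y_6 = 19·4161610 + 2·39480499 = 158031588.
  From (x_6, y_6) = (1499219281, 158031588): x_7 = 19·1499219281 + 90·2·158031588 = 56930852179; y_7 = 19·158031588 + 2·1499219281 = 6001038734.
Step 3: Verify x_7² - 90·y_7² = 3241121929827149048041 - 3241121929827149048040 = 1 (should be 1). ✓

(x_1, y_1) = (19, 2); (x_7, y_7) = (56930852179, 6001038734).


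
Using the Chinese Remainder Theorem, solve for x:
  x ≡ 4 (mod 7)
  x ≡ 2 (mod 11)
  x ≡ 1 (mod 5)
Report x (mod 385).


Moduli 7, 11, 5 are pairwise coprime; by CRT there is a unique solution modulo M = 7 · 11 · 5 = 385.
Solve pairwise, accumulating the modulus:
  Start with x ≡ 4 (mod 7).
  Combine with x ≡ 2 (mod 11): since gcd(7, 11) = 1, we get a unique residue mod 77.
    Write x = 4 + 7·t and substitute into x ≡ 2 (mod 11): 7·t ≡ 2 − 4 = -2 (mod 11).
    Reduce coefficients mod 11: 7·t ≡ 9 (mod 11).
    The inverse of 7 mod 11 is 8 (since 7·8 = 56 = 5·11 + 1), so t ≡ 8·9 = 72 ≡ 6 (mod 11).
    Then x = 4 + 7·6 = 46, valid modulo lcm(7, 11) = 77: x ≡ 46 (mod 77).
  Combine with x ≡ 1 (mod 5): since gcd(77, 5) = 1, we get a unique residue mod 385.
    Write x = 46 + 77·t and substitute into x ≡ 1 (mod 5): 77·t ≡ 1 − 46 = -45 (mod 5).
    Reduce coefficients mod 5: 2·t ≡ 0 (mod 5).
    The inverse of 2 mod 5 is 3 (since 2·3 = 6 = 1·5 + 1), so t ≡ 3·0 = 0 ≡ 0 (mod 5).
    Then x = 46 + 77·0 = 46, valid modulo lcm(77, 5) = 385: x ≡ 46 (mod 385).
Verify: 46 mod 7 = 4 ✓, 46 mod 11 = 2 ✓, 46 mod 5 = 1 ✓.

x ≡ 46 (mod 385).


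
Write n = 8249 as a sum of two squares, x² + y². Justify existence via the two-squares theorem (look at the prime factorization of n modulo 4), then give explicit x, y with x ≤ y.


Step 1: Factor n = 8249 = 73 · 113.
Step 2: Check the mod-4 condition on each prime factor: 73 ≡ 1 (mod 4), exponent 1; 113 ≡ 1 (mod 4), exponent 1.
All primes ≡ 3 (mod 4) appear to even exponent (or don't appear), so by the two-squares theorem n IS expressible as a sum of two squares.
Step 3: Build a representation. Here n = 73 · 113 is a product of primes ≡ 1 (mod 4). Each prime p ≡ 1 (mod 4) is itself a sum of two squares; find a² by testing p − a² for a perfect square:
  73: 73 − 1² = 72, 73 − 2² = 69, 73 − 3² = 64 = 8² ⇒ 73 = 3² + 8².
  113: 113 − 1² = 112, 113 − 2² = 109, 113 − 3² = 104, 113 − 4² = 97, 113 − 5² = 88, 113 − 6² = 77, 113 − 7² = 64 = 8² ⇒ 113 = 7² + 8².
  Combine using the Brahmagupta–Fibonacci identity (a² + b²)(c² + d²) = (ac − bd)² + (ad + bc)² = (ac + bd)² + (ad − bc)²:
  73 · 113 = 8249: from (3² + 8²)(7² + 8²), take (3·7 − 8·8, 3·8 + 8·7) = (21 − 64, 24 + 56) = (-43, 80); dropping signs (only squares matter) gives (43, 80); check 43² + 80² = 1849 + 6400 = 8249 ✓.
Step 4: Order so x ≤ y and verify: 43² + 80² = 1849 + 6400 = 8249 = n. ✓

n = 8249 = 43² + 80² (one valid representation with x ≤ y).


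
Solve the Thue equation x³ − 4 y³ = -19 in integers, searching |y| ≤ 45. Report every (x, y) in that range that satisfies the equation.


The equation is x³ - 4y³ = -19. For fixed y, x³ = 4·y³ − 19, so a solution requires the RHS to be a perfect cube.
Strategy: iterate y from -45 to 45, compute RHS = 4·y³ − 19, and check whether it is a (positive or negative) perfect cube.
Check small values of y:
  y = 0: RHS = -19 is not a perfect cube.
  y = 1: RHS = -15 is not a perfect cube.
  y = -1: RHS = -23 is not a perfect cube.
  y = 2: RHS = 13 is not a perfect cube.
  y = -2: RHS = -51 is not a perfect cube.
  y = 3: RHS = 89 is not a perfect cube.
  y = -3: RHS = -127 is not a perfect cube.
Continuing the search up to |y| = 45 finds no solutions either.
No (x, y) in the scanned range satisfies the equation.

No integer solutions with |y| ≤ 45.


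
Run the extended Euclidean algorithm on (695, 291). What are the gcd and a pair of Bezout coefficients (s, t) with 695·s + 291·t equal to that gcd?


Euclidean algorithm on (695, 291) — divide until remainder is 0:
  695 = 2 · 291 + 113
  291 = 2 · 113 + 65
  113 = 1 · 65 + 48
  65 = 1 · 48 + 17
  48 = 2 · 17 + 14
  17 = 1 · 14 + 3
  14 = 4 · 3 + 2
  3 = 1 · 2 + 1
  2 = 2 · 1 + 0
gcd(695, 291) = 1.
Track Bezout coefficients alongside the remainders: start with r₀ = 695 = a·1 + b·0 (s = 1, t = 0) and r₁ = 291 = a·0 + b·1 (s = 0, t = 1); each new remainder r_{k+1} = r_{k-1} − q_k·r_k inherits s_{k+1} = s_{k-1} − q_k·s_k, t_{k+1} = t_{k-1} − q_k·t_k, so r_k = a·s_k + b·t_k at every step:
  q = 2: r = 113, s = 1 − 2·0 = 1, t = 0 − 2·1 = -2  (check: 695·1 + 291·(-2) = 113)
  q = 2: r = 65, s = 0 − 2·1 = -2, t = 1 − 2·(-2) = 5  (check: 695·(-2) + 291·5 = 65)
  q = 1: r = 48, s = 1 − 1·(-2) = 3, t = -2 − 1·5 = -7  (check: 695·3 + 291·(-7) = 48)
  q = 1: r = 17, s = -2 − 1·3 = -5, t = 5 − 1·(-7) = 12  (check: 695·(-5) + 291·12 = 17)
  q = 2: r = 14, s = 3 − 2·(-5) = 13, t = -7 − 2·12 = -31  (check: 695·13 + 291·(-31) = 14)
  q = 1: r = 3, s = -5 − 1·13 = -18, t = 12 − 1·(-31) = 43  (check: 695·(-18) + 291·43 = 3)
  q = 4: r = 2, s = 13 − 4·(-18) = 85, t = -31 − 4·43 = -203  (check: 695·85 + 291·(-203) = 2)
  q = 1: r = 1, s = -18 − 1·85 = -103, t = 43 − 1·(-203) = 246  (check: 695·(-103) + 291·246 = 1)
The row with r = 1 (the gcd) gives the Bezout coefficients s = -103, t = 246.
Result: 695 · (-103) + 291 · (246) = 1.

gcd(695, 291) = 1; s = -103, t = 246 (check: 695·(-103) + 291·246 = 1).


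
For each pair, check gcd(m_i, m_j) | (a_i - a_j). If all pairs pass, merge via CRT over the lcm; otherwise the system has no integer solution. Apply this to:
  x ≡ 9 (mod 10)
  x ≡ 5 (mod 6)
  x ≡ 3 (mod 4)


Moduli 10, 6, 4 are not pairwise coprime, so CRT works modulo lcm(m_i) when all pairwise compatibility conditions hold.
Pairwise compatibility: gcd(m_i, m_j) must divide a_i - a_j for every pair.
Merge one congruence at a time:
  Start: x ≡ 9 (mod 10).
  Combine with x ≡ 5 (mod 6): gcd(10, 6) = 2; 5 - 9 = -4, which IS divisible by 2, so compatible.
    Write x = 9 + 10·t and substitute into x ≡ 5 (mod 6): 10·t ≡ 5 − 9 = -4 (mod 6).
    Divide the congruence (and modulus) by g = 2: 5·t ≡ -2 (mod 3).
    Reduce coefficients mod 3: 2·t ≡ 1 (mod 3).
    The inverse of 2 mod 3 is 2 (since 2·2 = 4 = 1·3 + 1), so t ≡ 2·1 = 2 ≡ 2 (mod 3).
    Then x = 9 + 10·2 = 29, valid modulo lcm(10, 6) = 30: x ≡ 29 (mod 30).
  Combine with x ≡ 3 (mod 4): gcd(30, 4) = 2; 3 - 29 = -26, which IS divisible by 2, so compatible.
    Write x = 29 + 30·t and substitute into x ≡ 3 (mod 4): 30·t ≡ 3 − 29 = -26 (mod 4).
    Divide the congruence (and modulus) by g = 2: 15·t ≡ -13 (mod 2).
    Reduce coefficients mod 2: 1·t ≡ 1 (mod 2).
    So t ≡ 1 (mod 2).
    Then x = 29 + 30·1 = 59, valid modulo lcm(30, 4) = 60: x ≡ 59 (mod 60).
Verify: 59 mod 10 = 9, 59 mod 6 = 5, 59 mod 4 = 3.

x ≡ 59 (mod 60).


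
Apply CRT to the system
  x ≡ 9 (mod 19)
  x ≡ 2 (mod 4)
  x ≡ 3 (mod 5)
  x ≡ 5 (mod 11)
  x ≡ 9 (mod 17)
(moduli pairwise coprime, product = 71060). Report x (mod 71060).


Product of moduli M = 19 · 4 · 5 · 11 · 17 = 71060.
Merge one congruence at a time:
  Start: x ≡ 9 (mod 19).
  Combine with x ≡ 2 (mod 4); new modulus lcm = 76.
    Write x = 9 + 19·t and substitute into x ≡ 2 (mod 4): 19·t ≡ 2 − 9 = -7 (mod 4).
    Reduce coefficients mod 4: 3·t ≡ 1 (mod 4).
    The inverse of 3 mod 4 is 3 (since 3·3 = 9 = 2·4 + 1), so t ≡ 3·1 = 3 ≡ 3 (mod 4).
    Then x = 9 + 19·3 = 66, valid modulo lcm(19, 4) = 76: x ≡ 66 (mod 76).
  Combine with x ≡ 3 (mod 5); new modulus lcm = 380.
    Write x = 66 + 76·t and substitute into x ≡ 3 (mod 5): 76·t ≡ 3 − 66 = -63 (mod 5).
    Reduce coefficients mod 5: 1·t ≡ 2 (mod 5).
    So t ≡ 2 (mod 5).
    Then x = 66 + 76·2 = 218, valid modulo lcm(76, 5) = 380: x ≡ 218 (mod 380).
  Combine with x ≡ 5 (mod 11); new modulus lcm = 4180.
    Write x = 218 + 380·t and substitute into x ≡ 5 (mod 11): 380·t ≡ 5 − 218 = -213 (mod 11).
    Reduce coefficients mod 11: 6·t ≡ 7 (mod 11).
    The inverse of 6 mod 11 is 2 (since 6·2 = 12 = 1·11 + 1), so t ≡ 2·7 = 14 ≡ 3 (mod 11).
    Then x = 218 + 380·3 = 1358, valid modulo lcm(380, 11) = 4180: x ≡ 1358 (mod 4180).
  Combine with x ≡ 9 (mod 17); new modulus lcm = 71060.
    Write x = 1358 + 4180·t and substitute into x ≡ 9 (mod 17): 4180·t ≡ 9 − 1358 = -1349 (mod 17).
    Reduce coefficients mod 17: 15·t ≡ 11 (mod 17).
    The inverse of 15 mod 17 is 8 (since 15·8 = 120 = 7·17 + 1), so t ≡ 8·11 = 88 ≡ 3 (mod 17).
    Then x = 1358 + 4180·3 = 13898, valid modulo lcm(4180, 17) = 71060: x ≡ 13898 (mod 71060).
Verify against each original: 13898 mod 19 = 9, 13898 mod 4 = 2, 13898 mod 5 = 3, 13898 mod 11 = 5, 13898 mod 17 = 9.

x ≡ 13898 (mod 71060).


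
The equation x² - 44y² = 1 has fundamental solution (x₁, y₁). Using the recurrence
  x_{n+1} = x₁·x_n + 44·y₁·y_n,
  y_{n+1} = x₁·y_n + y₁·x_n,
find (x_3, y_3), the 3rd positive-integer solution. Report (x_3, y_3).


Step 1: Find the fundamental solution (x₁, y₁) of x² - 44y² = 1.
  Expand √44 as a continued fraction. a₀ = ⌊√44⌋ = 6; iterate m_{k+1} = d_k·a_k − m_k, d_{k+1} = (44 − m_{k+1}²)/d_k, a_{k+1} = ⌊(a₀ + m_{k+1})/d_{k+1}⌋ (starting m₀ = 0, d₀ = 1), with convergents p_k = a_k·p_{k-1} + p_{k-2}, q_k = a_k·q_{k-1} + q_{k-2} (p₋₁ = 1, q₋₁ = 0):
  k = 0: a₀ = 6; p₀/q₀ = 6/1; p₀² − 44·q₀² = 36 − 44 = -8.
  k = 1: m = 6, d = 8, a = ⌊(6 + 6)/8⌋ = 1; p/q = (1·6 + 1)/(1·1 + 0) = 7/1; p² − 44·q² = 49 − 44 = 5.
  k = 2: m = 2, d = 5, a = ⌊(6 + 2)/5⌋ = 1; p/q = (1·7 + 6)/(1·1 + 1) = 13/2; p² − 44·q² = 169 − 176 = -7.
  k = 3: m = 3, d = 7, a = ⌊(6 + 3)/7⌋ = 1; p/q = (1·13 + 7)/(1·2 + 1) = 20/3; p² − 44·q² = 400 − 396 = 4.
  k = 4: m = 4, d = 4, a = ⌊(6 + 4)/4⌋ = 2; p/q = (2·20 + 13)/(2·3 + 2) = 53/8; p² − 44·q² = 2809 − 2816 = -7.
  k = 5: m = 4, d = 7, a = ⌊(6 + 4)/7⌋ = 1; p/q = (1·53 + 20)/(1·8 + 3) = 73/11; p² − 44·q² = 5329 − 5324 = 5.
  k = 6: m = 3, d = 5, a = ⌊(6 + 3)/5⌋ = 1; p/q = (1·73 + 53)/(1·11 + 8) = 126/19; p² − 44·q² = 15876 − 15884 = -8.
  k = 7: m = 2, d = 8, a = ⌊(6 + 2)/8⌋ = 1; p/q = (1·126 + 73)/(1·19 + 11) = 199/30; p² − 44·q² = 39601 − 39600 = 1.
  The first convergent with p² − 44·q² = 1 gives the fundamental solution (x₁, y₁) = (199, 30).
Step 2: Apply the recurrence (x_{n+1}, y_{n+1}) = (x₁x_n + 44y₁y_n, x₁y_n + y₁x_n) repeatedly.
  From (x_1, y_1) = (199, 30): x_2 = 199·199 + 44·30·30 = 79201; y_2 = 199·30 + 30·199 = 11940.
  From (x_2, y_2) = (79201, 11940): x_3 = 199·79201 + 44·30·11940 = 31521799; y_3 = 199·11940 + 30·79201 = 4752090.
Step 3: Verify x_3² - 44·y_3² = 993623812196401 - 993623812196400 = 1 (should be 1). ✓

(x_1, y_1) = (199, 30); (x_3, y_3) = (31521799, 4752090).


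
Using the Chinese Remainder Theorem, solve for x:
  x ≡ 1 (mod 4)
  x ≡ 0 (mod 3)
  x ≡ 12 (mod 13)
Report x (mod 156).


Moduli 4, 3, 13 are pairwise coprime; by CRT there is a unique solution modulo M = 4 · 3 · 13 = 156.
Solve pairwise, accumulating the modulus:
  Start with x ≡ 1 (mod 4).
  Combine with x ≡ 0 (mod 3): since gcd(4, 3) = 1, we get a unique residue mod 12.
    Write x = 1 + 4·t and substitute into x ≡ 0 (mod 3): 4·t ≡ 0 − 1 = -1 (mod 3).
    Reduce coefficients mod 3: 1·t ≡ 2 (mod 3).
    So t ≡ 2 (mod 3).
    Then x = 1 + 4·2 = 9, valid modulo lcm(4, 3) = 12: x ≡ 9 (mod 12).
  Combine with x ≡ 12 (mod 13): since gcd(12, 13) = 1, we get a unique residue mod 156.
    Write x = 9 + 12·t and substitute into x ≡ 12 (mod 13): 12·t ≡ 12 − 9 = 3 (mod 13).
    The inverse of 12 mod 13 is 12 (since 12·12 = 144 = 11·13 + 1), so t ≡ 12·3 = 36 ≡ 10 (mod 13).
    Then x = 9 + 12·10 = 129, valid modulo lcm(12, 13) = 156: x ≡ 129 (mod 156).
Verify: 129 mod 4 = 1 ✓, 129 mod 3 = 0 ✓, 129 mod 13 = 12 ✓.

x ≡ 129 (mod 156).


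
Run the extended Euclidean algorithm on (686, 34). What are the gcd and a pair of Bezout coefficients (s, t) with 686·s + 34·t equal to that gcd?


Euclidean algorithm on (686, 34) — divide until remainder is 0:
  686 = 20 · 34 + 6
  34 = 5 · 6 + 4
  6 = 1 · 4 + 2
  4 = 2 · 2 + 0
gcd(686, 34) = 2.
Track Bezout coefficients alongside the remainders: start with r₀ = 686 = a·1 + b·0 (s = 1, t = 0) and r₁ = 34 = a·0 + b·1 (s = 0, t = 1); each new remainder r_{k+1} = r_{k-1} − q_k·r_k inherits s_{k+1} = s_{k-1} − q_k·s_k, t_{k+1} = t_{k-1} − q_k·t_k, so r_k = a·s_k + b·t_k at every step:
  q = 20: r = 6, s = 1 − 20·0 = 1, t = 0 − 20·1 = -20  (check: 686·1 + 34·(-20) = 6)
  q = 5: r = 4, s = 0 − 5·1 = -5, t = 1 − 5·(-20) = 101  (check: 686·(-5) + 34·101 = 4)
  q = 1: r = 2, s = 1 − 1·(-5) = 6, t = -20 − 1·101 = -121  (check: 686·6 + 34·(-121) = 2)
The row with r = 2 (the gcd) gives the Bezout coefficients s = 6, t = -121.
Result: 686 · (6) + 34 · (-121) = 2.

gcd(686, 34) = 2; s = 6, t = -121 (check: 686·6 + 34·(-121) = 2).
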